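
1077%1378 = 1077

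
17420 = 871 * 20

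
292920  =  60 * 4882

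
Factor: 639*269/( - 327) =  - 57297/109 = - 3^1*71^1*109^( - 1 )*269^1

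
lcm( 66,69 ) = 1518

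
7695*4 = 30780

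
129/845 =129/845 = 0.15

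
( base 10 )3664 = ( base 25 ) 5le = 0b111001010000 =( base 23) 6l7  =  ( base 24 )68g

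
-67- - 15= - 52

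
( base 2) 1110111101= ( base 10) 957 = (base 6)4233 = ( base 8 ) 1675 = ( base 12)679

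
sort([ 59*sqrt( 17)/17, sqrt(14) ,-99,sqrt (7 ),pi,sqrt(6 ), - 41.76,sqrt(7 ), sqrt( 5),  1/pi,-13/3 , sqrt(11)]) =[ - 99,-41.76,-13/3, 1/pi,sqrt(5 ), sqrt( 6 ),sqrt(7 ),sqrt( 7 ),pi, sqrt(11),sqrt(14) , 59*sqrt(17)/17 ]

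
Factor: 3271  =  3271^1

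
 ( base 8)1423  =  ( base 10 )787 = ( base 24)18j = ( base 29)r4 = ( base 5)11122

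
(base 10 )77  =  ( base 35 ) 27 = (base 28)2l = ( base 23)38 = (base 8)115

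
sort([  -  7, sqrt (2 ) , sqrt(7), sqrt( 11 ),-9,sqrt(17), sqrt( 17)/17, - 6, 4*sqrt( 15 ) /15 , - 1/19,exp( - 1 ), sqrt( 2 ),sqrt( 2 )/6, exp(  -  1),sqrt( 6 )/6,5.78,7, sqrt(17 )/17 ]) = [ - 9, - 7 ,-6,-1/19 , sqrt( 2 )/6, sqrt(17)/17  ,  sqrt( 17) /17,exp( - 1), exp(-1 ), sqrt( 6 )/6,4*sqrt( 15 ) /15,  sqrt(  2),sqrt( 2 ),sqrt( 7), sqrt( 11),  sqrt(17 ), 5.78, 7]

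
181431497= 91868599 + 89562898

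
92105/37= 92105/37 = 2489.32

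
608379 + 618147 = 1226526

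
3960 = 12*330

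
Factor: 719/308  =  2^( - 2)*7^( - 1 )*11^( - 1)*719^1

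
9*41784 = 376056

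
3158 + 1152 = 4310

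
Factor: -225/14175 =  - 3^( - 2)*7^( - 1) = - 1/63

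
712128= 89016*8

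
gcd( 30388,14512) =4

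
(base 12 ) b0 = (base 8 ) 204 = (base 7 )246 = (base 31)48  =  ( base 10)132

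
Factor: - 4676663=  - 149^1*31387^1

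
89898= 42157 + 47741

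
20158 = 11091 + 9067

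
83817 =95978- 12161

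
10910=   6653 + 4257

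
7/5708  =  7/5708 = 0.00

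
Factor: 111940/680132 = 145/881 = 5^1*29^1* 881^( - 1) 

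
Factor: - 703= - 19^1*37^1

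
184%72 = 40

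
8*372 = 2976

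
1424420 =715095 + 709325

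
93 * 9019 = 838767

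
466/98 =233/49=4.76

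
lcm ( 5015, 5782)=491470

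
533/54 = 533/54 = 9.87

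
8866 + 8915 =17781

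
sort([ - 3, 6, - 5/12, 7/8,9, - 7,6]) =[ - 7, - 3, - 5/12 , 7/8, 6 , 6 , 9] 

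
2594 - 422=2172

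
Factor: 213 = 3^1*71^1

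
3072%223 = 173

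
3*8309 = 24927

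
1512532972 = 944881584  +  567651388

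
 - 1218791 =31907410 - 33126201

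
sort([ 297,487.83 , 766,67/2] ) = [ 67/2,297, 487.83,766]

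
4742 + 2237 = 6979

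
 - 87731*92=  - 8071252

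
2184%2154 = 30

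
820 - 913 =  - 93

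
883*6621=5846343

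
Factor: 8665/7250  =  2^( -1)*5^(- 2 )*29^( - 1)*1733^1=1733/1450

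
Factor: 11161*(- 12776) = -142592936 = - 2^3*1597^1*11161^1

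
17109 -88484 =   -  71375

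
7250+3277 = 10527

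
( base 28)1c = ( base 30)1a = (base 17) 26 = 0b101000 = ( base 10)40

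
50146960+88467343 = 138614303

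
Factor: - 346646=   -  2^1 * 353^1*491^1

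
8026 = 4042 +3984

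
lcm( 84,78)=1092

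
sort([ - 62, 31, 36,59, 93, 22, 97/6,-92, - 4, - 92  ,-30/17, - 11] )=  [-92, - 92,-62,-11,  -  4 , - 30/17, 97/6,22 , 31, 36,59, 93]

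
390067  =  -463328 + 853395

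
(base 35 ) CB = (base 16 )1AF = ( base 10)431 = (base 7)1154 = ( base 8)657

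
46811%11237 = 1863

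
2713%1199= 315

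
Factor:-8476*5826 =- 2^3*3^1*13^1*163^1*971^1 = - 49381176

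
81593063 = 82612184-1019121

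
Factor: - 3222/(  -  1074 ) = 3   =  3^1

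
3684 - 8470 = -4786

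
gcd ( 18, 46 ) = 2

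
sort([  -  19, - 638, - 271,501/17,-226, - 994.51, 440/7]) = [ - 994.51,-638, - 271, - 226 , - 19 , 501/17, 440/7]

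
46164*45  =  2077380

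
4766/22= 2383/11 = 216.64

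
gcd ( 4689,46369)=521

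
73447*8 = 587576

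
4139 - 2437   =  1702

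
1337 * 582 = 778134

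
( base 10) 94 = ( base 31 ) 31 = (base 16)5E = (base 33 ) 2S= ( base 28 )3a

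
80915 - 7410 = 73505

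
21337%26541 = 21337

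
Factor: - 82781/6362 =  - 2^( - 1 )*3181^( - 1)*82781^1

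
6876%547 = 312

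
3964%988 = 12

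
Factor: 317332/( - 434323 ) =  -2^2 * 79333^1*434323^( -1 ) 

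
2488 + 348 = 2836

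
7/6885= 7/6885 = 0.00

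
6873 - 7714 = -841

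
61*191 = 11651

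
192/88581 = 64/29527 = 0.00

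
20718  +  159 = 20877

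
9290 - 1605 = 7685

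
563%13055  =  563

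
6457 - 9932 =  - 3475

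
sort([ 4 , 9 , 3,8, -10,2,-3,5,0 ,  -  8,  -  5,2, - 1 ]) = [  -  10, - 8, - 5, - 3,  -  1,0, 2,2,3,  4,5, 8,9 ] 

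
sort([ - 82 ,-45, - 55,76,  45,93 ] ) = [-82 , - 55, - 45, 45, 76, 93]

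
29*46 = 1334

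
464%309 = 155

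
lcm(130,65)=130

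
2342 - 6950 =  - 4608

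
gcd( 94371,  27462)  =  3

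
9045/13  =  9045/13 = 695.77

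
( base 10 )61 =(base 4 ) 331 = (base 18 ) 37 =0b111101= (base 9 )67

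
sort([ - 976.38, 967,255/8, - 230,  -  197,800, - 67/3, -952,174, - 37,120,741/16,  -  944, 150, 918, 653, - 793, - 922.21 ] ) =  [ - 976.38,-952, - 944,-922.21, - 793, - 230, - 197,-37,-67/3,255/8,741/16 , 120, 150,174,653,800,918, 967]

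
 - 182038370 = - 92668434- 89369936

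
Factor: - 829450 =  - 2^1 * 5^2*53^1*313^1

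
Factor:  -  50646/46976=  - 69/64=-  2^( - 6) * 3^1*23^1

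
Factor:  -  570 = -2^1*3^1*5^1*19^1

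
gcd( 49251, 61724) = 1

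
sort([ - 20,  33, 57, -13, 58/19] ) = [-20,  -  13, 58/19, 33, 57 ]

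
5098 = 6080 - 982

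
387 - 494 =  - 107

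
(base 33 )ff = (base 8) 776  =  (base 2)111111110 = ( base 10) 510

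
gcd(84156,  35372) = 4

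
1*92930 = 92930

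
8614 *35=301490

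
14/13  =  1 + 1/13 = 1.08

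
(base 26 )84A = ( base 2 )1010110010010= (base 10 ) 5522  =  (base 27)7FE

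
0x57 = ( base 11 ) 7A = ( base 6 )223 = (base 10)87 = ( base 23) 3i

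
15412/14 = 7706/7 = 1100.86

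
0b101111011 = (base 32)BR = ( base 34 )b5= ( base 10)379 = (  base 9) 461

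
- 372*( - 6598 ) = 2454456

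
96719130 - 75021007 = 21698123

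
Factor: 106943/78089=11^( -1 )*31^(-1) * 467^1 = 467/341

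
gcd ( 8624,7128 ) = 88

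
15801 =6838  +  8963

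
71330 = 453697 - 382367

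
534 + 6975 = 7509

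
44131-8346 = 35785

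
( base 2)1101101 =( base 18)61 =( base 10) 109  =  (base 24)4d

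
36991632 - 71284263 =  - 34292631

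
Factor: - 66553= - 66553^1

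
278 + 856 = 1134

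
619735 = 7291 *85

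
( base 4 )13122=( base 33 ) EC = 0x1DA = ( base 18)186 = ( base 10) 474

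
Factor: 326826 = 2^1*3^2 * 67^1*271^1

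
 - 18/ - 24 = 3/4 = 0.75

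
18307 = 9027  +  9280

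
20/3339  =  20/3339 = 0.01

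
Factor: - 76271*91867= - 7006787957 = - 13^1*5867^1*91867^1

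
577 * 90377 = 52147529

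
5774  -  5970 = - 196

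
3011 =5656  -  2645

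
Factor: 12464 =2^4*19^1*41^1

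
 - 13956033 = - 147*94939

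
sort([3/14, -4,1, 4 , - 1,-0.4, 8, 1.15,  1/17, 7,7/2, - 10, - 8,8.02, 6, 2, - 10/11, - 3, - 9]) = [ - 10  , - 9 , -8, - 4,  -  3, - 1, -10/11, - 0.4, 1/17,  3/14,1, 1.15,  2 , 7/2, 4 , 6,  7,8,8.02 ] 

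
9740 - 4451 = 5289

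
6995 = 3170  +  3825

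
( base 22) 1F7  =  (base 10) 821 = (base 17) 2e5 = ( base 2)1100110101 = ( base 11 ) 687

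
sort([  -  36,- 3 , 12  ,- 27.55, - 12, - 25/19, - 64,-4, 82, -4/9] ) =[ - 64, - 36, - 27.55, - 12, - 4, - 3, - 25/19, - 4/9,12,82] 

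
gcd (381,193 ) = 1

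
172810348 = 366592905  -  193782557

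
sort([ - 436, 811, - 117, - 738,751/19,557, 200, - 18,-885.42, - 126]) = [ -885.42, -738, - 436,-126,  -  117, - 18,751/19, 200, 557,811]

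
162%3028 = 162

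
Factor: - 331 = - 331^1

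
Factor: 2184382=2^1*1092191^1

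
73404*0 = 0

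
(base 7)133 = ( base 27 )2j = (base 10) 73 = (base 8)111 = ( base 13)58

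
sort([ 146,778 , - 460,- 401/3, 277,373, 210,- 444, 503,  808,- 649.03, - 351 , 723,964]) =[-649.03 , - 460, -444,- 351, - 401/3,146,  210, 277,  373, 503, 723,778,808,964]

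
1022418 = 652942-  -  369476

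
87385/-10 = -17477/2 = - 8738.50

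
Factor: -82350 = -2^1*3^3*5^2*61^1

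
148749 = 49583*3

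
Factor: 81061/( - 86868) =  - 2^( - 2)*3^( - 2)*19^ ( - 1 )*103^1*127^ ( - 1)*787^1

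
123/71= 123/71 = 1.73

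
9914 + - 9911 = 3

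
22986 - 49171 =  - 26185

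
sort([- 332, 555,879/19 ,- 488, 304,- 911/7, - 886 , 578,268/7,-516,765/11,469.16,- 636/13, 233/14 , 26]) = [-886,-516, - 488, - 332, - 911/7,  -  636/13,233/14,26,268/7,879/19,765/11, 304,469.16, 555, 578 ]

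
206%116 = 90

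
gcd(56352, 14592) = 96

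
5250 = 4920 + 330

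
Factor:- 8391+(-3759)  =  -12150 = - 2^1*3^5*5^2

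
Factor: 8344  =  2^3*7^1* 149^1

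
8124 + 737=8861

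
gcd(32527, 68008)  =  1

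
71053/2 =35526+1/2 = 35526.50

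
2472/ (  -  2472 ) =- 1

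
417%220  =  197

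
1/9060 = 1/9060 = 0.00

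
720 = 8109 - 7389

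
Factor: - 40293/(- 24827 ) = 3^2*11^1*61^( - 1) = 99/61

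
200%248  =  200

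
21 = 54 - 33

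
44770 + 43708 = 88478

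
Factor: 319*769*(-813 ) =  - 3^1*11^1*29^1*271^1*769^1= - 199437843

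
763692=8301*92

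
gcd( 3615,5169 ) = 3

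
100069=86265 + 13804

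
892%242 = 166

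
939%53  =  38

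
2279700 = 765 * 2980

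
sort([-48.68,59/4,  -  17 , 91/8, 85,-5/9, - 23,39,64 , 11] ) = [  -  48.68 ,-23 , - 17,  -  5/9,11, 91/8, 59/4,39,64, 85]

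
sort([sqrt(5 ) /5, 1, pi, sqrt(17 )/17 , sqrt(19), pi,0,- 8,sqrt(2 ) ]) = [  -  8,0, sqrt(17)/17,sqrt(5 )/5, 1,sqrt(2),pi, pi, sqrt( 19) ]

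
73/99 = 73/99 = 0.74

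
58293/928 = 58293/928= 62.82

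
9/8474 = 9/8474 = 0.00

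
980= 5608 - 4628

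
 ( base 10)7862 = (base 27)AL5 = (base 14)2C18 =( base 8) 17266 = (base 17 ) 1a38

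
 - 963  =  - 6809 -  - 5846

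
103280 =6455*16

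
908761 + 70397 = 979158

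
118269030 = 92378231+25890799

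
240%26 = 6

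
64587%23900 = 16787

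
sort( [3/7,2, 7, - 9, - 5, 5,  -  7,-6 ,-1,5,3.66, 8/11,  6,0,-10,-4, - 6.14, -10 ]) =[ - 10,-10,-9,  -  7, - 6.14,-6,  -  5,  -  4 ,-1,0,3/7,8/11, 2,3.66,  5,5  ,  6, 7] 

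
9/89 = 9/89=0.10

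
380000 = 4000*95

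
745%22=19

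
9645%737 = 64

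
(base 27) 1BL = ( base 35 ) TW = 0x417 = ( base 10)1047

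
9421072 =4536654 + 4884418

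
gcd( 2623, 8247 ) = 1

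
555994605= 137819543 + 418175062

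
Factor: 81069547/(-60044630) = -2^( - 1)*5^(-1)*13^1*1087^1*5737^1*6004463^( - 1)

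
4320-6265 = - 1945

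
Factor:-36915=-3^1 *5^1*23^1* 107^1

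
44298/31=44298/31  =  1428.97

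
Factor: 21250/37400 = 25/44  =  2^(  -  2)*5^2 * 11^( - 1) 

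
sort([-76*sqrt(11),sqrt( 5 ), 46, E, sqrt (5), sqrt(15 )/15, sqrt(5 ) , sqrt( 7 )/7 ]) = [ - 76*sqrt(11),  sqrt(15 )/15, sqrt(7 )/7, sqrt( 5), sqrt(5 ),  sqrt(5), E , 46]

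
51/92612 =51/92612  =  0.00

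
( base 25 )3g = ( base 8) 133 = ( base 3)10101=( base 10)91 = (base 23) 3m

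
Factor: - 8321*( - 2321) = 19313041 = 11^1*53^1*157^1*211^1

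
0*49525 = 0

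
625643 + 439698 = 1065341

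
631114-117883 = 513231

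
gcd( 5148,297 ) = 99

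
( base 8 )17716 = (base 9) 12146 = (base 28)aam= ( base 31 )8ek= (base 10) 8142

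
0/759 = 0 = 0.00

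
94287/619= 94287/619=152.32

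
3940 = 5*788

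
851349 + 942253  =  1793602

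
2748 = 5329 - 2581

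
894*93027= 83166138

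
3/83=3/83 = 0.04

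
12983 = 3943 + 9040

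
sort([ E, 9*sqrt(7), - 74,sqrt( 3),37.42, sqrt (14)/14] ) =[-74,sqrt( 14 )/14,sqrt( 3),E,9*sqrt (7 ), 37.42]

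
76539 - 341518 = -264979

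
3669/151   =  3669/151 = 24.30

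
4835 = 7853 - 3018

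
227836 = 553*412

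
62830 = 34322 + 28508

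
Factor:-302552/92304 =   -  59/18= - 2^( - 1 )* 3^(  -  2 )*59^1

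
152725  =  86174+66551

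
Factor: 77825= 5^2*11^1*283^1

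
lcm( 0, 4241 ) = 0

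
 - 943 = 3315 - 4258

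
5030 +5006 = 10036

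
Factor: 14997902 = 2^1*2647^1*2833^1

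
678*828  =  561384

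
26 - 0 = 26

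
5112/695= 7 + 247/695 = 7.36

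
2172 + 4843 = 7015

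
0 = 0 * 33667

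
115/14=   115/14  =  8.21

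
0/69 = 0 = 0.00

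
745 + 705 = 1450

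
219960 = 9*24440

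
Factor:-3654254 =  - 2^1*1827127^1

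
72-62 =10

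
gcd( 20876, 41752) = 20876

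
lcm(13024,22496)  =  247456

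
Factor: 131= 131^1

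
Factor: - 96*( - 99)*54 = 2^6*3^6*11^1 = 513216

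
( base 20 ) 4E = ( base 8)136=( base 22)46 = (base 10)94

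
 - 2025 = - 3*675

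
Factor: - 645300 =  - 2^2*3^3*5^2*239^1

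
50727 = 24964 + 25763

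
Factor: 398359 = 13^1*30643^1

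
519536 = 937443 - 417907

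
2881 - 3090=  - 209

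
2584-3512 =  - 928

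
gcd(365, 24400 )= 5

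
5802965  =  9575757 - 3772792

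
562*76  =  42712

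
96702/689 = 96702/689 = 140.35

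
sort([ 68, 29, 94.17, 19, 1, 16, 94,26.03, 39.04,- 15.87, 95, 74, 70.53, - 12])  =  [-15.87,  -  12, 1 , 16,19,26.03,29,39.04 , 68, 70.53 , 74, 94, 94.17, 95] 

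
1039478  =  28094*37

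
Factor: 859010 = 2^1*5^1*17^1*31^1*163^1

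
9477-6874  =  2603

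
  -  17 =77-94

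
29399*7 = 205793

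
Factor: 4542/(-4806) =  - 757/801 = - 3^( - 2)*89^( - 1 )*757^1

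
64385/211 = 64385/211 = 305.14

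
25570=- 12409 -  - 37979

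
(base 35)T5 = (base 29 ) 165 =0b1111111100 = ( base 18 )32C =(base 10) 1020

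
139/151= 139/151  =  0.92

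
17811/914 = 17811/914 = 19.49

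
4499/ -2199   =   -4499/2199 = - 2.05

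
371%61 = 5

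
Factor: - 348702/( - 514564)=2^( - 1 )*3^1*89^1*197^( - 1) = 267/394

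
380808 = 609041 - 228233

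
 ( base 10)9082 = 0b10001101111010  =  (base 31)9DU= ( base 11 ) 6907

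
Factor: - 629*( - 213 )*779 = 104368083 = 3^1*17^1*19^1* 37^1*41^1*71^1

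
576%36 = 0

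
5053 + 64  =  5117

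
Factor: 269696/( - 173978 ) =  -448/289 =- 2^6*7^1*17^( - 2 )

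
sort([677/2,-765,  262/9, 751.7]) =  [  -  765,262/9,677/2, 751.7 ] 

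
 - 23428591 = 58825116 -82253707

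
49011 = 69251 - 20240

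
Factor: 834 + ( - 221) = 613^1 = 613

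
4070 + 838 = 4908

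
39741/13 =3057 = 3057.00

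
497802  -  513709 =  - 15907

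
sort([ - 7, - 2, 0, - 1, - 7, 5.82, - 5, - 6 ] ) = [ - 7, - 7 , - 6, - 5,  -  2 ,- 1,0,  5.82]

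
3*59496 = 178488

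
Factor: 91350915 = 3^1*5^1*137^1*44453^1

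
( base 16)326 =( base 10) 806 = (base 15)38b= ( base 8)1446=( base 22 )1EE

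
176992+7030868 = 7207860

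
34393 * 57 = 1960401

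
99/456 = 33/152 = 0.22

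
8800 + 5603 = 14403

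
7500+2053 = 9553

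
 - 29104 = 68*( - 428)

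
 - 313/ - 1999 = 313/1999=0.16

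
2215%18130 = 2215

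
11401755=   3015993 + 8385762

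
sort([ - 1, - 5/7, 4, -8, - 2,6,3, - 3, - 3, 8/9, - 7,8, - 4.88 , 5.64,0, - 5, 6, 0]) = [ - 8, - 7, - 5, - 4.88, -3, - 3,-2, - 1, -5/7,  0,0,  8/9 , 3,4, 5.64, 6, 6, 8]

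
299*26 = 7774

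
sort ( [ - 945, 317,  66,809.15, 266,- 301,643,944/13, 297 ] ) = [ - 945, - 301, 66,944/13, 266, 297,317, 643,809.15]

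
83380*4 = 333520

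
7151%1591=787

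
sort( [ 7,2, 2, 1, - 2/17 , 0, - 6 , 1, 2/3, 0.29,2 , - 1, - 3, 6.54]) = [ - 6, - 3 , - 1, - 2/17,  0, 0.29, 2/3 , 1, 1,2,2, 2, 6.54, 7 ]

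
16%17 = 16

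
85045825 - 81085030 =3960795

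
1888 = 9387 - 7499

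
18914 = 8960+9954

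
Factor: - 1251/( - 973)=9/7=3^2*7^( - 1)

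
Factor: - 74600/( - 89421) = 2^3*3^( - 1)*5^2*41^( - 1)*373^1*727^( - 1) 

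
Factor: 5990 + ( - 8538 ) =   -  2548 = - 2^2*7^2*13^1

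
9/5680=9/5680 = 0.00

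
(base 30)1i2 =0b10110100010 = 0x5a2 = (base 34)18E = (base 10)1442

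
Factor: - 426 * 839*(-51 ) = 18228114 = 2^1*3^2*17^1*71^1*839^1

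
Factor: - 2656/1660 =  - 8/5 = - 2^3 * 5^( - 1)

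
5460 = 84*65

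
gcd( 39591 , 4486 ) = 1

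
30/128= 15/64 = 0.23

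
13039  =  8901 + 4138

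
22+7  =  29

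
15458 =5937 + 9521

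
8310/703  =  11 + 577/703 = 11.82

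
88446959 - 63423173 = 25023786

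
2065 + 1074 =3139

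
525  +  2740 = 3265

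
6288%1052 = 1028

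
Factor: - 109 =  - 109^1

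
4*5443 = 21772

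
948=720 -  - 228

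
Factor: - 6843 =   -  3^1*2281^1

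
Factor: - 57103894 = -2^1 * 23^1*1241389^1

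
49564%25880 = 23684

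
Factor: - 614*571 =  - 2^1 * 307^1*571^1 = - 350594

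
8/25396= 2/6349 = 0.00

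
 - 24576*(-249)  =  6119424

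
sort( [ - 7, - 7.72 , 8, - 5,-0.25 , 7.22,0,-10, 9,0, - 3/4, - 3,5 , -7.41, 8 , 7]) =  [ - 10, - 7.72, - 7.41, - 7, - 5,-3, -3/4,  -  0.25,0, 0,5, 7, 7.22 , 8  ,  8,9]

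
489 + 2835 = 3324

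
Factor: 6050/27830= 5/23 = 5^1*23^( - 1 )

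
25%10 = 5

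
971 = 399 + 572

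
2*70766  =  141532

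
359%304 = 55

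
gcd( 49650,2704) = 2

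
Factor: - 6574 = - 2^1* 19^1 * 173^1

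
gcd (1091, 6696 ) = 1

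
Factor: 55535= 5^1*29^1*383^1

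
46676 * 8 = 373408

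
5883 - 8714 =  - 2831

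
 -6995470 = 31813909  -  38809379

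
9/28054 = 9/28054 = 0.00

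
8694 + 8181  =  16875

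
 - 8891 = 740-9631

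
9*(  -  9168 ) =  -82512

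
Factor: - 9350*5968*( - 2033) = 2^5*5^2*11^1*17^1*19^1*107^1*373^1 = 113443026400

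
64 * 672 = 43008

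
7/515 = 7/515  =  0.01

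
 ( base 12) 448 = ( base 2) 1001111000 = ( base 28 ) MG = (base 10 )632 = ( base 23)14b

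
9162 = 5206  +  3956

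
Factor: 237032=2^3 * 29629^1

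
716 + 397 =1113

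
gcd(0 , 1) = 1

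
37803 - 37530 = 273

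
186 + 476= 662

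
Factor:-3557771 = -7^1 * 227^1*2239^1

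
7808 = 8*976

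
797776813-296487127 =501289686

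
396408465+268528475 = 664936940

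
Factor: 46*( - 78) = -2^2 *3^1*13^1*23^1 = - 3588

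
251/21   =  251/21  =  11.95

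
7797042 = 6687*1166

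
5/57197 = 5/57197= 0.00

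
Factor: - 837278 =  - 2^1*13^1*32203^1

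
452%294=158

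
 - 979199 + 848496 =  - 130703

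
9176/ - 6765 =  - 9176/6765 = - 1.36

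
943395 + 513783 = 1457178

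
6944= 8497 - 1553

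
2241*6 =13446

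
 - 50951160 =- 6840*7449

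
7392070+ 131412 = 7523482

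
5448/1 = 5448 = 5448.00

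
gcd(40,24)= 8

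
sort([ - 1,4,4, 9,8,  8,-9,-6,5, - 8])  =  [ - 9, - 8, - 6, - 1,4,4,5,8,8,9]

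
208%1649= 208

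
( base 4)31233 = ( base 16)36f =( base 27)15F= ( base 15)3D9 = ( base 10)879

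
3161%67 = 12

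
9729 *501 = 4874229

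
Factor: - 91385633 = - 181^1*504893^1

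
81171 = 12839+68332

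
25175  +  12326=37501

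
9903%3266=105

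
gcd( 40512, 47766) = 6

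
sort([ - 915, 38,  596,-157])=[ - 915, - 157,38,  596 ] 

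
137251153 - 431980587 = - 294729434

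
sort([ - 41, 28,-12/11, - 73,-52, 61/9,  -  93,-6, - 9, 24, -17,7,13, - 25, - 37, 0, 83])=[-93 , -73,-52,-41,-37,  -  25, - 17,-9, - 6, - 12/11, 0, 61/9, 7, 13, 24, 28, 83 ] 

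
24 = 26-2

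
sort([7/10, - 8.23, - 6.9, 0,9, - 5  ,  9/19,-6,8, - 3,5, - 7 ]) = [ - 8.23,-7 , - 6.9,-6, - 5, - 3,0  ,  9/19,7/10, 5,8, 9]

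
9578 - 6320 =3258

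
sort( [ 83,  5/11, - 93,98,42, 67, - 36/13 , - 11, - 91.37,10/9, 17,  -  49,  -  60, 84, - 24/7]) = [ - 93, - 91.37,  -  60, - 49, - 11, - 24/7, - 36/13, 5/11, 10/9, 17,  42, 67,83,84,98]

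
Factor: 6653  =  6653^1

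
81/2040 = 27/680 = 0.04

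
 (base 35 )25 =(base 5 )300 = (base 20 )3F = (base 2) 1001011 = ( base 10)75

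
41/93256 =41/93256 = 0.00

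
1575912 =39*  40408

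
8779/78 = 8779/78 = 112.55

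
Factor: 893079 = 3^3  *  11^1*31^1*97^1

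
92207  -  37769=54438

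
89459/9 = 89459/9 = 9939.89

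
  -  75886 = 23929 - 99815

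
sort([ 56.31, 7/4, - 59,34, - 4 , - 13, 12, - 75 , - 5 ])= [ - 75, - 59, - 13, - 5,-4,7/4,  12,34,56.31 ] 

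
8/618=4/309 = 0.01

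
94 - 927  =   - 833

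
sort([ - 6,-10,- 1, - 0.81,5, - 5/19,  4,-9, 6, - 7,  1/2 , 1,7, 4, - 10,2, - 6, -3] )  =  [ - 10, - 10,-9 , - 7, - 6, - 6, - 3, - 1, - 0.81, - 5/19,1/2,1,  2,4  ,  4 , 5,6,7 ] 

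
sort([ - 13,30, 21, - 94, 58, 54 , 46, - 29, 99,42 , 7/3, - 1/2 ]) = [ - 94, - 29, - 13, - 1/2,7/3,21, 30,42 , 46 , 54, 58, 99]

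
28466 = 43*662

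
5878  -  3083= 2795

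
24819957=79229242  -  54409285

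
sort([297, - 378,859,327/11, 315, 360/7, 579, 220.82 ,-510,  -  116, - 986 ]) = [ - 986, - 510,-378, - 116, 327/11, 360/7, 220.82,297, 315, 579,  859 ] 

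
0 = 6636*0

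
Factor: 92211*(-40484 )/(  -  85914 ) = 2^1*3^( - 2 )*7^1*29^1*37^( - 1)*43^( - 1)*349^1*4391^1 = 622178354/14319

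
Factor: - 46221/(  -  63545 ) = 651/895 = 3^1*5^(  -  1)*7^1*31^1*179^( - 1 )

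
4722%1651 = 1420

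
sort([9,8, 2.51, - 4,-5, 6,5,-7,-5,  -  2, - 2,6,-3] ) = [ - 7 , - 5,  -  5,-4,-3,-2, - 2,  2.51,5, 6 , 6,8, 9]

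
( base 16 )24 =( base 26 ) 1A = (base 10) 36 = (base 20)1g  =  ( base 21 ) 1F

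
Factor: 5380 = 2^2*5^1*269^1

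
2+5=7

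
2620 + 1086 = 3706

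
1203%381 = 60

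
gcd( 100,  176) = 4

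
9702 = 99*98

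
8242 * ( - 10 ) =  - 82420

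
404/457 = 404/457 = 0.88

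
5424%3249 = 2175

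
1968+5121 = 7089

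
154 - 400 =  - 246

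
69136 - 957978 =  - 888842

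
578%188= 14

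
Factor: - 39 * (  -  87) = 3^2*13^1* 29^1 = 3393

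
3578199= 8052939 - 4474740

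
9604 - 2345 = 7259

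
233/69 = 233/69 = 3.38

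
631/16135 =631/16135=0.04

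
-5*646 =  - 3230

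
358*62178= 22259724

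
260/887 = 260/887 = 0.29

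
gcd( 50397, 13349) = 1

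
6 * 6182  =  37092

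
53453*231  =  12347643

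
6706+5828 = 12534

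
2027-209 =1818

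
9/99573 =3/33191=0.00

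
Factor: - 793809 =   -  3^2*193^1*457^1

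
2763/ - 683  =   - 2763/683= - 4.05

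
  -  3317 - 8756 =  - 12073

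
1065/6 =355/2 =177.50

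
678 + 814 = 1492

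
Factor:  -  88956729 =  - 3^2 *131^1*197^1*383^1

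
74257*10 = 742570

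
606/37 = 606/37 = 16.38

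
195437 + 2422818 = 2618255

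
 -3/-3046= 3/3046= 0.00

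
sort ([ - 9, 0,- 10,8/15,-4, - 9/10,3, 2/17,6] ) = [-10,  -  9,-4 ,-9/10,  0, 2/17, 8/15,3, 6] 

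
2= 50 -48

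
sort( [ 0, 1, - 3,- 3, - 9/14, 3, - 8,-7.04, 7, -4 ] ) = [ - 8, - 7.04,- 4, - 3, - 3, - 9/14 , 0,1,  3,7 ] 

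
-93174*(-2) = 186348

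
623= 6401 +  - 5778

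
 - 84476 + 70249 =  - 14227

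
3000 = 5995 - 2995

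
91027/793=114 + 625/793 = 114.79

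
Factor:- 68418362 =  - 2^1*181^1*331^1 * 571^1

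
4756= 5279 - 523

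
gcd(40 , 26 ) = 2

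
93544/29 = 93544/29 = 3225.66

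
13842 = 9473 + 4369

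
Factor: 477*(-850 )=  - 405450 =- 2^1*3^2*5^2*17^1*53^1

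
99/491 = 99/491 = 0.20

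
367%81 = 43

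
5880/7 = 840 = 840.00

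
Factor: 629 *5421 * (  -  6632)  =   - 22613853288 = - 2^3*3^1*13^1*17^1*37^1*139^1*829^1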